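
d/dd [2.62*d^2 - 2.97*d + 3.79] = 5.24*d - 2.97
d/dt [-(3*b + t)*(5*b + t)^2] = (-11*b - 3*t)*(5*b + t)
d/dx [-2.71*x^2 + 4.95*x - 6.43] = 4.95 - 5.42*x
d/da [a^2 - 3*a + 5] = 2*a - 3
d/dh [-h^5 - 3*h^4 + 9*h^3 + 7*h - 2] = -5*h^4 - 12*h^3 + 27*h^2 + 7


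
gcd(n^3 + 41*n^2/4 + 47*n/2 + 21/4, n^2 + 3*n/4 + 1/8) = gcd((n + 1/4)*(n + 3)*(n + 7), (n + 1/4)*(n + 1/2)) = n + 1/4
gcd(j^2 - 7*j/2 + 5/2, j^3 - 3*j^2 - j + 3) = j - 1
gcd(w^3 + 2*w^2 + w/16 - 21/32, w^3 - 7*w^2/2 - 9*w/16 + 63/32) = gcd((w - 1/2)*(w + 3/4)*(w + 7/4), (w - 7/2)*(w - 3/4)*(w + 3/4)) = w + 3/4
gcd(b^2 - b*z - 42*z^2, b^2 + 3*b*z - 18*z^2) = b + 6*z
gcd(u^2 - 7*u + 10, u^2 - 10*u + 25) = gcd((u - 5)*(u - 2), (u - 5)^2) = u - 5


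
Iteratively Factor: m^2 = (m)*(m)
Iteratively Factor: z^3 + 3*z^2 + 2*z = (z + 2)*(z^2 + z) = z*(z + 2)*(z + 1)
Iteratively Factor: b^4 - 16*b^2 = (b - 4)*(b^3 + 4*b^2) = b*(b - 4)*(b^2 + 4*b) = b*(b - 4)*(b + 4)*(b)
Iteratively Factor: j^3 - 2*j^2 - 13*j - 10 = (j + 2)*(j^2 - 4*j - 5) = (j - 5)*(j + 2)*(j + 1)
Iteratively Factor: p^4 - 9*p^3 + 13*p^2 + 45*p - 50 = (p - 5)*(p^3 - 4*p^2 - 7*p + 10) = (p - 5)*(p + 2)*(p^2 - 6*p + 5) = (p - 5)*(p - 1)*(p + 2)*(p - 5)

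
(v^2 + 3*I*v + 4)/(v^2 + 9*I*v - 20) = (v - I)/(v + 5*I)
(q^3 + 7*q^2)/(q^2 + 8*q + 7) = q^2/(q + 1)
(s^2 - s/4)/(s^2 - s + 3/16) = 4*s/(4*s - 3)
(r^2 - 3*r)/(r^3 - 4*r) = (r - 3)/(r^2 - 4)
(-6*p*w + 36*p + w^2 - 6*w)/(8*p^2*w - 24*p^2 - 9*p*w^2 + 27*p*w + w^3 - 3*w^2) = (-6*p*w + 36*p + w^2 - 6*w)/(8*p^2*w - 24*p^2 - 9*p*w^2 + 27*p*w + w^3 - 3*w^2)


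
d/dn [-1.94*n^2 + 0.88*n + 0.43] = 0.88 - 3.88*n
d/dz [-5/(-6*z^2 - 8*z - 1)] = 20*(-3*z - 2)/(6*z^2 + 8*z + 1)^2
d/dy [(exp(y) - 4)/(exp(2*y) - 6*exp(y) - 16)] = (-2*(exp(y) - 4)*(exp(y) - 3) + exp(2*y) - 6*exp(y) - 16)*exp(y)/(-exp(2*y) + 6*exp(y) + 16)^2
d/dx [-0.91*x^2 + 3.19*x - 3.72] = 3.19 - 1.82*x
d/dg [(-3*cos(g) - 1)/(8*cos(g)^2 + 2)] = -(4*sin(2*g) + 3*sin(3*g))/(2*(2*cos(2*g) + 3)^2)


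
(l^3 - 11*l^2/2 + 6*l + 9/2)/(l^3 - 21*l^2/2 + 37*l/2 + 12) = (l - 3)/(l - 8)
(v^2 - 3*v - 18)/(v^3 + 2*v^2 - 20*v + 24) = (v^2 - 3*v - 18)/(v^3 + 2*v^2 - 20*v + 24)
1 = 1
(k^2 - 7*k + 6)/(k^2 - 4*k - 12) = (k - 1)/(k + 2)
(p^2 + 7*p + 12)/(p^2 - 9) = (p + 4)/(p - 3)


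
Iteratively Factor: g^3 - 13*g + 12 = (g + 4)*(g^2 - 4*g + 3) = (g - 3)*(g + 4)*(g - 1)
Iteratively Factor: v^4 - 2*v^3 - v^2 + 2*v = (v - 1)*(v^3 - v^2 - 2*v) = (v - 2)*(v - 1)*(v^2 + v) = (v - 2)*(v - 1)*(v + 1)*(v)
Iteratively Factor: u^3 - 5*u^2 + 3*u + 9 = (u - 3)*(u^2 - 2*u - 3) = (u - 3)*(u + 1)*(u - 3)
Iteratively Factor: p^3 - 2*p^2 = (p)*(p^2 - 2*p) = p*(p - 2)*(p)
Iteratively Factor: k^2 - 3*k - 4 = (k + 1)*(k - 4)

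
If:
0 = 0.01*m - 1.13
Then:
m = 113.00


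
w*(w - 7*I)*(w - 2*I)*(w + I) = w^4 - 8*I*w^3 - 5*w^2 - 14*I*w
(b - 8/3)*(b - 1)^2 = b^3 - 14*b^2/3 + 19*b/3 - 8/3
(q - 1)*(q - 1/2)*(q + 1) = q^3 - q^2/2 - q + 1/2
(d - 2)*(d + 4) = d^2 + 2*d - 8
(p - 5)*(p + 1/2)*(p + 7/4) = p^3 - 11*p^2/4 - 83*p/8 - 35/8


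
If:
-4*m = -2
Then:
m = 1/2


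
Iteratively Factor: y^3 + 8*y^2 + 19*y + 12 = (y + 1)*(y^2 + 7*y + 12) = (y + 1)*(y + 4)*(y + 3)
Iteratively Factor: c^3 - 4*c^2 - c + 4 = (c + 1)*(c^2 - 5*c + 4) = (c - 1)*(c + 1)*(c - 4)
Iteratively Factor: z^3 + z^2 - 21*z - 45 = (z + 3)*(z^2 - 2*z - 15) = (z + 3)^2*(z - 5)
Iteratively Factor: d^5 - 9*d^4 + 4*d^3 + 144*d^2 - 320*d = (d + 4)*(d^4 - 13*d^3 + 56*d^2 - 80*d) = (d - 4)*(d + 4)*(d^3 - 9*d^2 + 20*d) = (d - 5)*(d - 4)*(d + 4)*(d^2 - 4*d) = (d - 5)*(d - 4)^2*(d + 4)*(d)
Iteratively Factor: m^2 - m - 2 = (m - 2)*(m + 1)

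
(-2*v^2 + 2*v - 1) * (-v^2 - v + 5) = 2*v^4 - 11*v^2 + 11*v - 5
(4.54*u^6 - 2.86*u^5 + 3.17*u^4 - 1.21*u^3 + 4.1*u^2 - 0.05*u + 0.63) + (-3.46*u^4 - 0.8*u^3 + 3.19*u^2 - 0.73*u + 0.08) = 4.54*u^6 - 2.86*u^5 - 0.29*u^4 - 2.01*u^3 + 7.29*u^2 - 0.78*u + 0.71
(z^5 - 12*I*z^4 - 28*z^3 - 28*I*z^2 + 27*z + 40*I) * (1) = z^5 - 12*I*z^4 - 28*z^3 - 28*I*z^2 + 27*z + 40*I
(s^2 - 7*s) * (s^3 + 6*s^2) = s^5 - s^4 - 42*s^3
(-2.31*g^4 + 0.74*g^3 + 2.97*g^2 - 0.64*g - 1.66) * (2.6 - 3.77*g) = 8.7087*g^5 - 8.7958*g^4 - 9.2729*g^3 + 10.1348*g^2 + 4.5942*g - 4.316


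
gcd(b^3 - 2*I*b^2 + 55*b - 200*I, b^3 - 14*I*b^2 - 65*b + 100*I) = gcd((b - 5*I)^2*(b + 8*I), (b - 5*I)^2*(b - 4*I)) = b^2 - 10*I*b - 25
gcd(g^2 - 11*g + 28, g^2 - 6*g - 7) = g - 7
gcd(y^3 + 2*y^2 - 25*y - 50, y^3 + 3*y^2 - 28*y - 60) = y^2 - 3*y - 10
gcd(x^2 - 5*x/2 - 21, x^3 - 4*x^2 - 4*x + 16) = 1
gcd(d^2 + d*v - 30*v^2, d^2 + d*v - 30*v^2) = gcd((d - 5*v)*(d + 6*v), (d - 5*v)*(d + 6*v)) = -d^2 - d*v + 30*v^2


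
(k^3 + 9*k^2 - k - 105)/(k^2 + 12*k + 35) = k - 3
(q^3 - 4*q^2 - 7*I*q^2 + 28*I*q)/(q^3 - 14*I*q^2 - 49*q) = (q - 4)/(q - 7*I)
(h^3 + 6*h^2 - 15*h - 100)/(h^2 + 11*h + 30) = (h^2 + h - 20)/(h + 6)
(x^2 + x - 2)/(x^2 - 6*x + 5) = (x + 2)/(x - 5)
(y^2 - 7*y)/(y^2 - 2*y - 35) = y/(y + 5)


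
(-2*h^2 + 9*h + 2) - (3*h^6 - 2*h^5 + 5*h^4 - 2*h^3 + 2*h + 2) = -3*h^6 + 2*h^5 - 5*h^4 + 2*h^3 - 2*h^2 + 7*h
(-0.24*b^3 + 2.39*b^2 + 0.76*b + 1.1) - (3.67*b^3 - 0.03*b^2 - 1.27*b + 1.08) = -3.91*b^3 + 2.42*b^2 + 2.03*b + 0.02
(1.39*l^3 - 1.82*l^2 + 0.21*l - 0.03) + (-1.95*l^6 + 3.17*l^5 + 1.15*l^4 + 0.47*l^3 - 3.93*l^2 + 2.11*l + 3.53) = -1.95*l^6 + 3.17*l^5 + 1.15*l^4 + 1.86*l^3 - 5.75*l^2 + 2.32*l + 3.5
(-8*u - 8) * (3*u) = -24*u^2 - 24*u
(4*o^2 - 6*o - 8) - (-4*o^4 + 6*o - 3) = 4*o^4 + 4*o^2 - 12*o - 5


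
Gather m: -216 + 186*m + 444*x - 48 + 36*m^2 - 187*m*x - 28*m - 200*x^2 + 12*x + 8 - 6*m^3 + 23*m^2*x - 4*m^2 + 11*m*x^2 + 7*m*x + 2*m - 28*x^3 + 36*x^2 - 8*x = -6*m^3 + m^2*(23*x + 32) + m*(11*x^2 - 180*x + 160) - 28*x^3 - 164*x^2 + 448*x - 256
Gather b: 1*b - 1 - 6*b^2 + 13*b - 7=-6*b^2 + 14*b - 8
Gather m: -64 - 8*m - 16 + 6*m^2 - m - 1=6*m^2 - 9*m - 81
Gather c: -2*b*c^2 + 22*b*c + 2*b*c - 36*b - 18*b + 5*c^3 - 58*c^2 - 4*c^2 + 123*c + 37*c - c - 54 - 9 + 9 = -54*b + 5*c^3 + c^2*(-2*b - 62) + c*(24*b + 159) - 54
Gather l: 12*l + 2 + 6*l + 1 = 18*l + 3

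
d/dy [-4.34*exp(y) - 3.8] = -4.34*exp(y)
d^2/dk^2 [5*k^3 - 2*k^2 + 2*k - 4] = 30*k - 4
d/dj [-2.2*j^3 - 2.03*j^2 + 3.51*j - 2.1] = -6.6*j^2 - 4.06*j + 3.51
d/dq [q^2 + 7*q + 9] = 2*q + 7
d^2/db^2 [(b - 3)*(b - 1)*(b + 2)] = 6*b - 4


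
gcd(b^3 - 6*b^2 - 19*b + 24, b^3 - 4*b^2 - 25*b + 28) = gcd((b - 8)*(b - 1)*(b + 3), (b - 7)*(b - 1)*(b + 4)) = b - 1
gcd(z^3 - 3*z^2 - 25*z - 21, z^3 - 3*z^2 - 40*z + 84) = z - 7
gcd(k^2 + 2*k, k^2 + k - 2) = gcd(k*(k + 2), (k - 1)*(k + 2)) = k + 2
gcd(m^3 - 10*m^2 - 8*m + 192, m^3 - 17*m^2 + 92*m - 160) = m - 8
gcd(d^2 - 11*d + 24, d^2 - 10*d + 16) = d - 8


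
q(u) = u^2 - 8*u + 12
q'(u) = 2*u - 8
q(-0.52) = 16.43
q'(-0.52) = -9.04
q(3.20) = -3.36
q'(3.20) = -1.60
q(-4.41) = 66.73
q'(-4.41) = -16.82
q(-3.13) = 46.84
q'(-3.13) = -14.26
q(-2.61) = 39.69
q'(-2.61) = -13.22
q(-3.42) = 51.06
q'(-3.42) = -14.84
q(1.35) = 3.02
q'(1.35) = -5.30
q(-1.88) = 30.57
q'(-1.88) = -11.76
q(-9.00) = 165.00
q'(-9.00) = -26.00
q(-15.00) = 357.00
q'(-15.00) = -38.00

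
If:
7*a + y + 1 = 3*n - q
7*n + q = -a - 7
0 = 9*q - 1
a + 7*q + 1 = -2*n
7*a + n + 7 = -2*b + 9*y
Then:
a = 16/45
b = -3133/90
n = -16/15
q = 1/9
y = -34/5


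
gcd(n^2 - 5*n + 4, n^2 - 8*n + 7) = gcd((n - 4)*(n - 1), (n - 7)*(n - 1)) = n - 1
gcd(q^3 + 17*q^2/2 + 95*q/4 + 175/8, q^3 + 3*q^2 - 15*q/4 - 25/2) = q^2 + 5*q + 25/4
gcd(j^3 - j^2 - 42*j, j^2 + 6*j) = j^2 + 6*j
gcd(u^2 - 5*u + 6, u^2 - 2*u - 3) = u - 3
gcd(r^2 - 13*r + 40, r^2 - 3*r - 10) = r - 5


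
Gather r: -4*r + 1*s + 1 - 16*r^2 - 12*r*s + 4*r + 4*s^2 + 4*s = -16*r^2 - 12*r*s + 4*s^2 + 5*s + 1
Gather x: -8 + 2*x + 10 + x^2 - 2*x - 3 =x^2 - 1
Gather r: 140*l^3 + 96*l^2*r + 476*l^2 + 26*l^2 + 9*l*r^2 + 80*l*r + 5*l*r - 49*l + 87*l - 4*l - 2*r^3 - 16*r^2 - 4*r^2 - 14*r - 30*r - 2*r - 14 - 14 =140*l^3 + 502*l^2 + 34*l - 2*r^3 + r^2*(9*l - 20) + r*(96*l^2 + 85*l - 46) - 28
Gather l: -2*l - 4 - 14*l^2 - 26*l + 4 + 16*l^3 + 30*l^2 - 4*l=16*l^3 + 16*l^2 - 32*l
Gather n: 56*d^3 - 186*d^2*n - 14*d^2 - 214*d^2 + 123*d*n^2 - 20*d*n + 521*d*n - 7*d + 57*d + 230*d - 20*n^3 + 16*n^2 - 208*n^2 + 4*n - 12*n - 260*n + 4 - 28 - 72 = 56*d^3 - 228*d^2 + 280*d - 20*n^3 + n^2*(123*d - 192) + n*(-186*d^2 + 501*d - 268) - 96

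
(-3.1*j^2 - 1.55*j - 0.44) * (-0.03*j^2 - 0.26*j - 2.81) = 0.093*j^4 + 0.8525*j^3 + 9.1272*j^2 + 4.4699*j + 1.2364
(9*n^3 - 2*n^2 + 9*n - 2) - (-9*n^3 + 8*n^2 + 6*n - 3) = 18*n^3 - 10*n^2 + 3*n + 1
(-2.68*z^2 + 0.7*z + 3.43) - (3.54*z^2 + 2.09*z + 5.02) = -6.22*z^2 - 1.39*z - 1.59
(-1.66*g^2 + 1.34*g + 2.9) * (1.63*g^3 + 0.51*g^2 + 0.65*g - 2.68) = -2.7058*g^5 + 1.3376*g^4 + 4.3314*g^3 + 6.7988*g^2 - 1.7062*g - 7.772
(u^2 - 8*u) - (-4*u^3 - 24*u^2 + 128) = 4*u^3 + 25*u^2 - 8*u - 128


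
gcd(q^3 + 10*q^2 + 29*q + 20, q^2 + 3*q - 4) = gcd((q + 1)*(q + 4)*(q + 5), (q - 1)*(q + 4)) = q + 4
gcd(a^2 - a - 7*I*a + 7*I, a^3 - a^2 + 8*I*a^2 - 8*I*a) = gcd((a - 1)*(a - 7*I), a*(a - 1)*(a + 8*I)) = a - 1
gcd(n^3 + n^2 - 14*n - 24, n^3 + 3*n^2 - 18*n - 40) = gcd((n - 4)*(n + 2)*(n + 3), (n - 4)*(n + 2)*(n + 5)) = n^2 - 2*n - 8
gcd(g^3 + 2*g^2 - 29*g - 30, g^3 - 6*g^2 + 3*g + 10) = g^2 - 4*g - 5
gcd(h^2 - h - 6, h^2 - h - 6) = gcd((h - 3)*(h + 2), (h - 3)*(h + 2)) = h^2 - h - 6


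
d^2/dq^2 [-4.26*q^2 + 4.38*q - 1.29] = -8.52000000000000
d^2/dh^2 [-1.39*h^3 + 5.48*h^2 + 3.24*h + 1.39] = 10.96 - 8.34*h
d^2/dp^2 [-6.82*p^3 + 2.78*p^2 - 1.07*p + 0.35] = 5.56 - 40.92*p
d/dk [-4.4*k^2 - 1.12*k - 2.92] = -8.8*k - 1.12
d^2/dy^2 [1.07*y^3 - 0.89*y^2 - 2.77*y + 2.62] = 6.42*y - 1.78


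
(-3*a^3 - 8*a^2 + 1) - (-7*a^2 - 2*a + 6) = -3*a^3 - a^2 + 2*a - 5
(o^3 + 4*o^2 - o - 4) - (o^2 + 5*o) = o^3 + 3*o^2 - 6*o - 4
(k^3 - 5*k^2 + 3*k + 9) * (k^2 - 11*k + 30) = k^5 - 16*k^4 + 88*k^3 - 174*k^2 - 9*k + 270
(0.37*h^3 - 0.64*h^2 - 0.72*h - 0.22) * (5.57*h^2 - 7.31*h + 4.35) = 2.0609*h^5 - 6.2695*h^4 + 2.2775*h^3 + 1.2538*h^2 - 1.5238*h - 0.957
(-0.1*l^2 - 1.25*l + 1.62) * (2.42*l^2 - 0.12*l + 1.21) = -0.242*l^4 - 3.013*l^3 + 3.9494*l^2 - 1.7069*l + 1.9602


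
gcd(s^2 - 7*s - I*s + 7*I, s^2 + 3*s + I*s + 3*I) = 1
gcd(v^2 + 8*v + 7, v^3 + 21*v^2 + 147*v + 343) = v + 7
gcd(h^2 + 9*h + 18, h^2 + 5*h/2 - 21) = h + 6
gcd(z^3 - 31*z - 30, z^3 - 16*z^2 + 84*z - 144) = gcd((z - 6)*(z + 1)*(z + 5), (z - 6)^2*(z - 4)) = z - 6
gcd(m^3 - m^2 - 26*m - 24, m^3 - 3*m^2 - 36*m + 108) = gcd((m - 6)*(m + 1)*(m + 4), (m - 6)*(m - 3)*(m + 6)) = m - 6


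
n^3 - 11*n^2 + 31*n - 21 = (n - 7)*(n - 3)*(n - 1)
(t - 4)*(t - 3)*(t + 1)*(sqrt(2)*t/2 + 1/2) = sqrt(2)*t^4/2 - 3*sqrt(2)*t^3 + t^3/2 - 3*t^2 + 5*sqrt(2)*t^2/2 + 5*t/2 + 6*sqrt(2)*t + 6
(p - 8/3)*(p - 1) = p^2 - 11*p/3 + 8/3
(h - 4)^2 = h^2 - 8*h + 16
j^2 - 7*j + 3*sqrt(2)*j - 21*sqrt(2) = (j - 7)*(j + 3*sqrt(2))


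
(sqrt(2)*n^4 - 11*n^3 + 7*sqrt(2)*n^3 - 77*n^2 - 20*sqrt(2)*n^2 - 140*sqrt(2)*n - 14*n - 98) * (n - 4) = sqrt(2)*n^5 - 11*n^4 + 3*sqrt(2)*n^4 - 48*sqrt(2)*n^3 - 33*n^3 - 60*sqrt(2)*n^2 + 294*n^2 - 42*n + 560*sqrt(2)*n + 392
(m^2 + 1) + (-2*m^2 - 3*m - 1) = -m^2 - 3*m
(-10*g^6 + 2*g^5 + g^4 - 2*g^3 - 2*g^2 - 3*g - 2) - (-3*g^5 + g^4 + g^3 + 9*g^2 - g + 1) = -10*g^6 + 5*g^5 - 3*g^3 - 11*g^2 - 2*g - 3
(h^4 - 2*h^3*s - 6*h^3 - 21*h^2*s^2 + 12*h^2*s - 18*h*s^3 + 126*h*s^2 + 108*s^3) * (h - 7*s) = h^5 - 9*h^4*s - 6*h^4 - 7*h^3*s^2 + 54*h^3*s + 129*h^2*s^3 + 42*h^2*s^2 + 126*h*s^4 - 774*h*s^3 - 756*s^4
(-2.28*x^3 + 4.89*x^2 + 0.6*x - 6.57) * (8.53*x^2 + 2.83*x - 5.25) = -19.4484*x^5 + 35.2593*x^4 + 30.9267*x^3 - 80.0166*x^2 - 21.7431*x + 34.4925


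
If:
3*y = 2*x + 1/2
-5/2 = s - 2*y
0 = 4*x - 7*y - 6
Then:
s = -33/2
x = -43/4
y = -7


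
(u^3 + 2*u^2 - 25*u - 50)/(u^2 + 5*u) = u - 3 - 10/u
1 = 1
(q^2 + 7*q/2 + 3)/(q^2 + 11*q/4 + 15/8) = 4*(q + 2)/(4*q + 5)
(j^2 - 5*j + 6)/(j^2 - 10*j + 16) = (j - 3)/(j - 8)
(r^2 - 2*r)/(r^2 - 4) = r/(r + 2)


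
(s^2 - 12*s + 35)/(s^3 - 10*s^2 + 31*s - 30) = (s - 7)/(s^2 - 5*s + 6)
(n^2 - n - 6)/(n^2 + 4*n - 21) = (n + 2)/(n + 7)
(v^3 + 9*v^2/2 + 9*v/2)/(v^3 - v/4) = 2*(2*v^2 + 9*v + 9)/(4*v^2 - 1)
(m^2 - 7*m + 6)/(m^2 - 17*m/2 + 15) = 2*(m - 1)/(2*m - 5)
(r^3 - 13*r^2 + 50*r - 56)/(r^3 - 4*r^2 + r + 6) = (r^2 - 11*r + 28)/(r^2 - 2*r - 3)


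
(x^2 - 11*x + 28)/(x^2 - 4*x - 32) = (-x^2 + 11*x - 28)/(-x^2 + 4*x + 32)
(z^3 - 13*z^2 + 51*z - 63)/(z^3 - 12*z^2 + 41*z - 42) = (z - 3)/(z - 2)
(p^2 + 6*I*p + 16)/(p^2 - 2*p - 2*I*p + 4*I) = (p + 8*I)/(p - 2)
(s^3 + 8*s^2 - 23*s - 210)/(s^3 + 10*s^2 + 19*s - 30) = (s^2 + 2*s - 35)/(s^2 + 4*s - 5)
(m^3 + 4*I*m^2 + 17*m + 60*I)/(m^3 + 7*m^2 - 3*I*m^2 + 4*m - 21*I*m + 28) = (m^2 + 8*I*m - 15)/(m^2 + m*(7 + I) + 7*I)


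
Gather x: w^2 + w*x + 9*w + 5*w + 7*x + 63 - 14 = w^2 + 14*w + x*(w + 7) + 49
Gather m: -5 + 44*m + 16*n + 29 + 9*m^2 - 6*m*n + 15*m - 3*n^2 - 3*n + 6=9*m^2 + m*(59 - 6*n) - 3*n^2 + 13*n + 30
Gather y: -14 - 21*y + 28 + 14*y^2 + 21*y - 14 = 14*y^2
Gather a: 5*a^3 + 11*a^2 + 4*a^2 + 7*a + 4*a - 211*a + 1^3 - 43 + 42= 5*a^3 + 15*a^2 - 200*a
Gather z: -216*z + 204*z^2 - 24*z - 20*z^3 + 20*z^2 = -20*z^3 + 224*z^2 - 240*z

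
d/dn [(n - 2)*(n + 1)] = 2*n - 1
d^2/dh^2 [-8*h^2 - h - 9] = -16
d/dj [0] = 0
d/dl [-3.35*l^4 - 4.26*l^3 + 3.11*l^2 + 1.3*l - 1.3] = -13.4*l^3 - 12.78*l^2 + 6.22*l + 1.3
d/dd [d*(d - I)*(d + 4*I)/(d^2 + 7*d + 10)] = (d^4 + 14*d^3 + d^2*(26 + 21*I) + 60*I*d + 40)/(d^4 + 14*d^3 + 69*d^2 + 140*d + 100)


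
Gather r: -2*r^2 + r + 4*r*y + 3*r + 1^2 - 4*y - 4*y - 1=-2*r^2 + r*(4*y + 4) - 8*y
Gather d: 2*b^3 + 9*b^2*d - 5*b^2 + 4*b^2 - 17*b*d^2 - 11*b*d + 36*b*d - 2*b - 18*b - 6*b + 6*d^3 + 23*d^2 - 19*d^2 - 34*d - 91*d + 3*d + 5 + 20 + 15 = 2*b^3 - b^2 - 26*b + 6*d^3 + d^2*(4 - 17*b) + d*(9*b^2 + 25*b - 122) + 40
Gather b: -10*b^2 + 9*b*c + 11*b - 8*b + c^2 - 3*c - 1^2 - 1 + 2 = -10*b^2 + b*(9*c + 3) + c^2 - 3*c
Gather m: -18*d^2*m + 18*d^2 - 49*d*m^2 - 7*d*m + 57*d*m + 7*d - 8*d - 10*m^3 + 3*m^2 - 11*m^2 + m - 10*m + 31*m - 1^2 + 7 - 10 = 18*d^2 - d - 10*m^3 + m^2*(-49*d - 8) + m*(-18*d^2 + 50*d + 22) - 4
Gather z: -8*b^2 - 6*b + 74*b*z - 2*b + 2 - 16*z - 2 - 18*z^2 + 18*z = -8*b^2 - 8*b - 18*z^2 + z*(74*b + 2)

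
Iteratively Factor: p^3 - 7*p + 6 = (p - 1)*(p^2 + p - 6) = (p - 2)*(p - 1)*(p + 3)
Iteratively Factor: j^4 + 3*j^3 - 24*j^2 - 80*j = (j + 4)*(j^3 - j^2 - 20*j) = (j - 5)*(j + 4)*(j^2 + 4*j) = j*(j - 5)*(j + 4)*(j + 4)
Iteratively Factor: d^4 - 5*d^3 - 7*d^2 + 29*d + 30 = (d + 1)*(d^3 - 6*d^2 - d + 30) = (d - 3)*(d + 1)*(d^2 - 3*d - 10) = (d - 5)*(d - 3)*(d + 1)*(d + 2)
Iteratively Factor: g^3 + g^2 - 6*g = (g + 3)*(g^2 - 2*g) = g*(g + 3)*(g - 2)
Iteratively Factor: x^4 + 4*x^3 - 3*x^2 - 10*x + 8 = (x - 1)*(x^3 + 5*x^2 + 2*x - 8) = (x - 1)*(x + 4)*(x^2 + x - 2) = (x - 1)^2*(x + 4)*(x + 2)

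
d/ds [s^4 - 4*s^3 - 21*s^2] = 2*s*(2*s^2 - 6*s - 21)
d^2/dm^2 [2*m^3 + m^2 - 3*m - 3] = 12*m + 2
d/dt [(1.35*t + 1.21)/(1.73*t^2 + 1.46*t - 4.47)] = (2.3355*t^2 + 1.971*t - (1.35*t + 1.21)*(3.46*t + 1.46) - 6.0345)/(1.73*t^2 + 1.46*t - 4.47)^2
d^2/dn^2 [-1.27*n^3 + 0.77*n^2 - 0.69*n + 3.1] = 1.54 - 7.62*n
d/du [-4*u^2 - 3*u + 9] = -8*u - 3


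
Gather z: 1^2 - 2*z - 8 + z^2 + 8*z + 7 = z^2 + 6*z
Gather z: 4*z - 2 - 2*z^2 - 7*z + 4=-2*z^2 - 3*z + 2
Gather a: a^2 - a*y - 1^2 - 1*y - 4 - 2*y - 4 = a^2 - a*y - 3*y - 9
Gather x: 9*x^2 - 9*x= 9*x^2 - 9*x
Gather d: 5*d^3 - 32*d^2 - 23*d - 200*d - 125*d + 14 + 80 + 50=5*d^3 - 32*d^2 - 348*d + 144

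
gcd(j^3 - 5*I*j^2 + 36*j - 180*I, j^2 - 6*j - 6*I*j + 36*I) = j - 6*I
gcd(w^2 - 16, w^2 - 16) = w^2 - 16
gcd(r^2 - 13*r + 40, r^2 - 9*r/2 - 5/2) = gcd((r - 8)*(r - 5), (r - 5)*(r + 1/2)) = r - 5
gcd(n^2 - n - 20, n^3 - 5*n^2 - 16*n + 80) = n^2 - n - 20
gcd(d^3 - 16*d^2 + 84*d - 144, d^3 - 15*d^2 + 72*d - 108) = d^2 - 12*d + 36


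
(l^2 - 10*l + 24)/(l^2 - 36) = (l - 4)/(l + 6)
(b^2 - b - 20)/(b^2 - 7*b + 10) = (b + 4)/(b - 2)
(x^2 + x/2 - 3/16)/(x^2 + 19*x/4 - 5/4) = (x + 3/4)/(x + 5)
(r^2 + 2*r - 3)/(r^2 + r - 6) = (r - 1)/(r - 2)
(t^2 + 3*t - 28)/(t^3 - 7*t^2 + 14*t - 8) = (t + 7)/(t^2 - 3*t + 2)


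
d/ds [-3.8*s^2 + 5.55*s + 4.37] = 5.55 - 7.6*s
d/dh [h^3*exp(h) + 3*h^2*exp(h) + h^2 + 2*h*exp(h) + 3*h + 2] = h^3*exp(h) + 6*h^2*exp(h) + 8*h*exp(h) + 2*h + 2*exp(h) + 3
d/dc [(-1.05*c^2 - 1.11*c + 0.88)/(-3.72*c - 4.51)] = (3.906*c^2 + 9.471*c + 8.2797)/(13.8384*c^2 + 33.5544*c + 20.3401)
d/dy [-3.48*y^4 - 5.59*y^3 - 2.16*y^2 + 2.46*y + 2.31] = -13.92*y^3 - 16.77*y^2 - 4.32*y + 2.46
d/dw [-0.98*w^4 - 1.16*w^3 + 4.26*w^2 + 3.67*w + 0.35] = -3.92*w^3 - 3.48*w^2 + 8.52*w + 3.67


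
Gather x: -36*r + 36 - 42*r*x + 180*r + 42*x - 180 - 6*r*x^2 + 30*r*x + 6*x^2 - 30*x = 144*r + x^2*(6 - 6*r) + x*(12 - 12*r) - 144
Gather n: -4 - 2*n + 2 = -2*n - 2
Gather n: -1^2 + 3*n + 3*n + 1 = 6*n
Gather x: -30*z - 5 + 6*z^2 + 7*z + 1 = 6*z^2 - 23*z - 4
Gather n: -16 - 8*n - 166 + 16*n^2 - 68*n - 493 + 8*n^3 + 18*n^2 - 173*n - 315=8*n^3 + 34*n^2 - 249*n - 990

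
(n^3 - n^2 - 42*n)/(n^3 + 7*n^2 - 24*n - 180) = n*(n - 7)/(n^2 + n - 30)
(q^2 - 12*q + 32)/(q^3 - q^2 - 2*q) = (-q^2 + 12*q - 32)/(q*(-q^2 + q + 2))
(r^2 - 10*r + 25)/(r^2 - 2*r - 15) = (r - 5)/(r + 3)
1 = 1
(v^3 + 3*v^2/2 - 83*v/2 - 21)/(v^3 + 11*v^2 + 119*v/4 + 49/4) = 2*(v - 6)/(2*v + 7)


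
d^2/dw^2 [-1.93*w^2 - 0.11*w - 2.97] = -3.86000000000000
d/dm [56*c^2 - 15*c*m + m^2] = -15*c + 2*m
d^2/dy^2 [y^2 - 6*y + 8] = 2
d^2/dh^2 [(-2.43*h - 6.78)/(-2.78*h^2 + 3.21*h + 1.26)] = ((-40.5324*h - 22.0962)*(-2.78*h^2 + 3.21*h + 1.26) - (2.43*h + 6.78)*(5.56*h - 3.21)*(11.12*h - 6.42))/(-2.78*h^2 + 3.21*h + 1.26)^3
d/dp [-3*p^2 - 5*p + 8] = -6*p - 5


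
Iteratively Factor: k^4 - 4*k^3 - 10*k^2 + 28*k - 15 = (k - 1)*(k^3 - 3*k^2 - 13*k + 15) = (k - 1)*(k + 3)*(k^2 - 6*k + 5) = (k - 5)*(k - 1)*(k + 3)*(k - 1)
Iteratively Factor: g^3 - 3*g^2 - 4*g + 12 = (g - 2)*(g^2 - g - 6) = (g - 3)*(g - 2)*(g + 2)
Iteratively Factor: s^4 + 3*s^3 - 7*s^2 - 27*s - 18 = (s - 3)*(s^3 + 6*s^2 + 11*s + 6) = (s - 3)*(s + 1)*(s^2 + 5*s + 6) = (s - 3)*(s + 1)*(s + 2)*(s + 3)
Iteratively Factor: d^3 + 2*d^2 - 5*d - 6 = (d + 3)*(d^2 - d - 2) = (d - 2)*(d + 3)*(d + 1)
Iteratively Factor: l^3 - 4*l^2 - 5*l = (l + 1)*(l^2 - 5*l) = l*(l + 1)*(l - 5)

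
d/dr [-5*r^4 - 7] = -20*r^3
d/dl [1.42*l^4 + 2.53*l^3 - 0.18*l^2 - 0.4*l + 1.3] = 5.68*l^3 + 7.59*l^2 - 0.36*l - 0.4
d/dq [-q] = -1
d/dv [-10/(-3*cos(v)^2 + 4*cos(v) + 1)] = 20*(3*cos(v) - 2)*sin(v)/(-3*cos(v)^2 + 4*cos(v) + 1)^2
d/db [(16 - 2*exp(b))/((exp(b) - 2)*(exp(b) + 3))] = 2*(exp(2*b) - 16*exp(b) - 2)*exp(b)/(exp(4*b) + 2*exp(3*b) - 11*exp(2*b) - 12*exp(b) + 36)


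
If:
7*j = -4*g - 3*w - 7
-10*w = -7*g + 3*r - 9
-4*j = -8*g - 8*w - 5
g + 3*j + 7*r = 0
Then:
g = -8325/8504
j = -1037/2126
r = 2967/8504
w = 117/1063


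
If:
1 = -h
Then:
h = -1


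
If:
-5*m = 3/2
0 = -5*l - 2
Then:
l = -2/5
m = -3/10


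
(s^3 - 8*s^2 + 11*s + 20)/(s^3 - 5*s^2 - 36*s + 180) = (s^2 - 3*s - 4)/(s^2 - 36)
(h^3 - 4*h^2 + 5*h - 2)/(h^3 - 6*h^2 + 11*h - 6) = (h - 1)/(h - 3)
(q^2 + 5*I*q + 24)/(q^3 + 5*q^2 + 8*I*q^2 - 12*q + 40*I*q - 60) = (q^2 + 5*I*q + 24)/(q^3 + q^2*(5 + 8*I) + q*(-12 + 40*I) - 60)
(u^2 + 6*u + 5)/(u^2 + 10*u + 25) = (u + 1)/(u + 5)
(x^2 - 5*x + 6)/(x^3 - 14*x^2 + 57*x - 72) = (x - 2)/(x^2 - 11*x + 24)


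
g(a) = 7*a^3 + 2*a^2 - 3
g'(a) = 21*a^2 + 4*a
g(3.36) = 285.11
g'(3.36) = 250.52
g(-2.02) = -52.54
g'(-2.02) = 77.61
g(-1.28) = -14.40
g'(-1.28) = 29.29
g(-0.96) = -7.35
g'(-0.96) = 15.51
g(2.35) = 98.89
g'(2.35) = 125.37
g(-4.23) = -497.02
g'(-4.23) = 358.83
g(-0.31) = -3.02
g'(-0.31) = 0.78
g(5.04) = 943.97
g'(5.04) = 553.59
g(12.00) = 12381.00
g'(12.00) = 3072.00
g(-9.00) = -4944.00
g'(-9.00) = 1665.00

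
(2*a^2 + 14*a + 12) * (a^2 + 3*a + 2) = 2*a^4 + 20*a^3 + 58*a^2 + 64*a + 24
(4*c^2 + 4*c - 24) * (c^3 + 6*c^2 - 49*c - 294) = 4*c^5 + 28*c^4 - 196*c^3 - 1516*c^2 + 7056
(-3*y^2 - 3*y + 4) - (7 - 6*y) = -3*y^2 + 3*y - 3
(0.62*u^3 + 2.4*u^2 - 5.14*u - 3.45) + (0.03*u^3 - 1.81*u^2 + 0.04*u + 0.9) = 0.65*u^3 + 0.59*u^2 - 5.1*u - 2.55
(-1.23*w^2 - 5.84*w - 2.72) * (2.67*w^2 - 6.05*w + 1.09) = -3.2841*w^4 - 8.1513*w^3 + 26.7289*w^2 + 10.0904*w - 2.9648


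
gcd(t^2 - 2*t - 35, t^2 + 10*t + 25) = t + 5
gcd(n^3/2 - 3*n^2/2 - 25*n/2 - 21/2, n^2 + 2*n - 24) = 1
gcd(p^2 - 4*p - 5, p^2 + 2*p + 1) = p + 1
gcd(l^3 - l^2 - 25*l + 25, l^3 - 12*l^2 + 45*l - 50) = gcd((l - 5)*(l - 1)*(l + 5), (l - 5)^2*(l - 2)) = l - 5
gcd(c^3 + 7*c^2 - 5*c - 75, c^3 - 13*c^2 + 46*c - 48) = c - 3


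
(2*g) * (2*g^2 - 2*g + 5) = 4*g^3 - 4*g^2 + 10*g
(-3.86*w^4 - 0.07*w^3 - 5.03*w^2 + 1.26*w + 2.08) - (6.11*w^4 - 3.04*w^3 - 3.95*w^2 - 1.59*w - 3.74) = -9.97*w^4 + 2.97*w^3 - 1.08*w^2 + 2.85*w + 5.82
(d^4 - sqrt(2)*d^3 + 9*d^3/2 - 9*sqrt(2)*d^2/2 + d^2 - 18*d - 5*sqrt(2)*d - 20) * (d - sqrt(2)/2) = d^5 - 3*sqrt(2)*d^4/2 + 9*d^4/2 - 27*sqrt(2)*d^3/4 + 2*d^3 - 27*d^2/2 - 11*sqrt(2)*d^2/2 - 15*d + 9*sqrt(2)*d + 10*sqrt(2)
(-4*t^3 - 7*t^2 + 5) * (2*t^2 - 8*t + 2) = -8*t^5 + 18*t^4 + 48*t^3 - 4*t^2 - 40*t + 10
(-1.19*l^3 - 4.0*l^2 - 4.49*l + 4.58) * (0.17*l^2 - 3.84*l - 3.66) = -0.2023*l^5 + 3.8896*l^4 + 18.9521*l^3 + 32.6602*l^2 - 1.1538*l - 16.7628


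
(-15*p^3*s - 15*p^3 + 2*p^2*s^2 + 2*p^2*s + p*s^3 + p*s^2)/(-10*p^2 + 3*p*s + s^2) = p*(3*p*s + 3*p - s^2 - s)/(2*p - s)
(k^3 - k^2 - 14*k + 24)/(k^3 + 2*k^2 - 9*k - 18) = (k^2 + 2*k - 8)/(k^2 + 5*k + 6)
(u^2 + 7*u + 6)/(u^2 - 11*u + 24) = (u^2 + 7*u + 6)/(u^2 - 11*u + 24)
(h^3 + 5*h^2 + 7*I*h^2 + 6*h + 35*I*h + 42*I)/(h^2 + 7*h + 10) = (h^2 + h*(3 + 7*I) + 21*I)/(h + 5)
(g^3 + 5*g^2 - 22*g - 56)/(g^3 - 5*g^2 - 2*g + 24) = (g + 7)/(g - 3)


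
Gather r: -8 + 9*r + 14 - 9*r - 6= 0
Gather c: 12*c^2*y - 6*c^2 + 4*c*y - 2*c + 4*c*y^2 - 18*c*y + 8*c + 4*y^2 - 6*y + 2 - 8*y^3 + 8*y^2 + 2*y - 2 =c^2*(12*y - 6) + c*(4*y^2 - 14*y + 6) - 8*y^3 + 12*y^2 - 4*y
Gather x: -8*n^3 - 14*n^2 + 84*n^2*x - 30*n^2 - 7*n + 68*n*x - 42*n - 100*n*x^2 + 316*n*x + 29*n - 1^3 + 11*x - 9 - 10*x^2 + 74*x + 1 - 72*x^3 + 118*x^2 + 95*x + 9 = -8*n^3 - 44*n^2 - 20*n - 72*x^3 + x^2*(108 - 100*n) + x*(84*n^2 + 384*n + 180)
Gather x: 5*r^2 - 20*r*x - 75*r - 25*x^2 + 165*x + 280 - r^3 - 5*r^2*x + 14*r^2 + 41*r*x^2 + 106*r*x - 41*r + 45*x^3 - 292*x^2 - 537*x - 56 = -r^3 + 19*r^2 - 116*r + 45*x^3 + x^2*(41*r - 317) + x*(-5*r^2 + 86*r - 372) + 224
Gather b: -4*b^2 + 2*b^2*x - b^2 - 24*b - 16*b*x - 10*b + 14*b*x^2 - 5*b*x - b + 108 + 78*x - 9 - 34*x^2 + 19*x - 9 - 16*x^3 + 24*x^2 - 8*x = b^2*(2*x - 5) + b*(14*x^2 - 21*x - 35) - 16*x^3 - 10*x^2 + 89*x + 90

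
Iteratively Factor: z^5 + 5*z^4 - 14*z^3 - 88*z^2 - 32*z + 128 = (z + 2)*(z^4 + 3*z^3 - 20*z^2 - 48*z + 64) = (z - 4)*(z + 2)*(z^3 + 7*z^2 + 8*z - 16) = (z - 4)*(z + 2)*(z + 4)*(z^2 + 3*z - 4) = (z - 4)*(z + 2)*(z + 4)^2*(z - 1)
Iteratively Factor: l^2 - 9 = (l + 3)*(l - 3)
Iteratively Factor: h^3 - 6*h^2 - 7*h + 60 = (h + 3)*(h^2 - 9*h + 20) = (h - 4)*(h + 3)*(h - 5)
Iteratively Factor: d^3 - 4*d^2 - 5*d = (d)*(d^2 - 4*d - 5) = d*(d + 1)*(d - 5)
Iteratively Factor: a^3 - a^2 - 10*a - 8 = (a + 2)*(a^2 - 3*a - 4) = (a - 4)*(a + 2)*(a + 1)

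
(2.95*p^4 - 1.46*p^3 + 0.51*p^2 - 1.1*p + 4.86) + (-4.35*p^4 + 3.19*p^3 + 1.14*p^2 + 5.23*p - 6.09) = -1.4*p^4 + 1.73*p^3 + 1.65*p^2 + 4.13*p - 1.23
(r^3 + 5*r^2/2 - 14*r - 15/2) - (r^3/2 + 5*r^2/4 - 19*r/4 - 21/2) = r^3/2 + 5*r^2/4 - 37*r/4 + 3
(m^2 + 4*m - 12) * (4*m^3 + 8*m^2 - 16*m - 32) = 4*m^5 + 24*m^4 - 32*m^3 - 192*m^2 + 64*m + 384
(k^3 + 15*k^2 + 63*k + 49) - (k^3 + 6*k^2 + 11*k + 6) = 9*k^2 + 52*k + 43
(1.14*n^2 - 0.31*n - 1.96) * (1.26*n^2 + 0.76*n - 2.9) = 1.4364*n^4 + 0.4758*n^3 - 6.0112*n^2 - 0.5906*n + 5.684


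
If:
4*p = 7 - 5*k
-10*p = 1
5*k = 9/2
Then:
No Solution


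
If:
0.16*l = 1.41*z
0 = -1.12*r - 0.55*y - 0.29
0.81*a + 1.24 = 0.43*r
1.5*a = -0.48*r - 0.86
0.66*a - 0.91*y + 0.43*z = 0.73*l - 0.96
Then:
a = -0.93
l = 4.27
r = 1.13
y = -2.82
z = 0.48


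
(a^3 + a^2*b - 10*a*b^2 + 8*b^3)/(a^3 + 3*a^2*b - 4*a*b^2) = (a - 2*b)/a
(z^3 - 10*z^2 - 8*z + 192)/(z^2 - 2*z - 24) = z - 8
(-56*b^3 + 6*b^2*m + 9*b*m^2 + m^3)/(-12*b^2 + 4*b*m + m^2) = (28*b^2 + 11*b*m + m^2)/(6*b + m)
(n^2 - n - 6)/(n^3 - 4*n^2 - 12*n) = (n - 3)/(n*(n - 6))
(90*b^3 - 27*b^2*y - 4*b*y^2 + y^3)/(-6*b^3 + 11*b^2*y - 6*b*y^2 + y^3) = (-30*b^2 - b*y + y^2)/(2*b^2 - 3*b*y + y^2)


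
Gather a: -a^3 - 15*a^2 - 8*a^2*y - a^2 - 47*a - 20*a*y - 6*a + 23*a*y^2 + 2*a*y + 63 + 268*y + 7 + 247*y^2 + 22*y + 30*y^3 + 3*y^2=-a^3 + a^2*(-8*y - 16) + a*(23*y^2 - 18*y - 53) + 30*y^3 + 250*y^2 + 290*y + 70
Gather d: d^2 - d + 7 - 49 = d^2 - d - 42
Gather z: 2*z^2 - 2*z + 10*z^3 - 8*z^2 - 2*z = 10*z^3 - 6*z^2 - 4*z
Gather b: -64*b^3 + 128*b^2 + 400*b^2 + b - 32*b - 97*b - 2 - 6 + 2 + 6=-64*b^3 + 528*b^2 - 128*b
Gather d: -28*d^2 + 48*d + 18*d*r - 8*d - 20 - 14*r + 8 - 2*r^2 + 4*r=-28*d^2 + d*(18*r + 40) - 2*r^2 - 10*r - 12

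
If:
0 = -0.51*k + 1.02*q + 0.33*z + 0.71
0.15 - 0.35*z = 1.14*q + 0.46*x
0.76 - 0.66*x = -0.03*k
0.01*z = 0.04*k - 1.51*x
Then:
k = -4.43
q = 49.23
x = 0.95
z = -161.18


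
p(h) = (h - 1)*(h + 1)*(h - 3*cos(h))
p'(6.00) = 43.10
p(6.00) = 109.18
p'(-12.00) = 721.95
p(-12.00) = -2078.01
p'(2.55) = 40.41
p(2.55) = 27.73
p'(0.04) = -1.35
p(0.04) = 2.95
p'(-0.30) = 1.80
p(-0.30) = 2.88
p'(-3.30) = 16.80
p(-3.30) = -3.34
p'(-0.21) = 0.96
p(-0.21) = 3.01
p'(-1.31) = 4.10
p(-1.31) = -1.49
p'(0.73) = -3.60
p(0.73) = 0.70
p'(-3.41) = 22.61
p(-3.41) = -5.50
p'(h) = (h - 1)*(h + 1)*(3*sin(h) + 1) + (h - 1)*(h - 3*cos(h)) + (h + 1)*(h - 3*cos(h))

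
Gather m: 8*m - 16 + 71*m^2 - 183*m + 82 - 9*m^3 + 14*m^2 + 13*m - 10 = -9*m^3 + 85*m^2 - 162*m + 56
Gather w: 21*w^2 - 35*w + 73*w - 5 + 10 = 21*w^2 + 38*w + 5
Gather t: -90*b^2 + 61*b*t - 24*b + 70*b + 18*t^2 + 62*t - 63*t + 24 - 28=-90*b^2 + 46*b + 18*t^2 + t*(61*b - 1) - 4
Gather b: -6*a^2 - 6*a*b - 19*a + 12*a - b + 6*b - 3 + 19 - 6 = -6*a^2 - 7*a + b*(5 - 6*a) + 10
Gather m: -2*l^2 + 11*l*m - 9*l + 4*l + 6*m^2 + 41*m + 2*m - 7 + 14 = -2*l^2 - 5*l + 6*m^2 + m*(11*l + 43) + 7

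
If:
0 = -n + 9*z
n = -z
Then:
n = 0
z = 0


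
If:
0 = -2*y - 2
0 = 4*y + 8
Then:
No Solution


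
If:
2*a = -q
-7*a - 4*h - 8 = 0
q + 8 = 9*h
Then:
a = -104/55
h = 72/55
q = 208/55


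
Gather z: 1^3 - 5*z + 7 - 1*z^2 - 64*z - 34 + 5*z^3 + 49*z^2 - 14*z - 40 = 5*z^3 + 48*z^2 - 83*z - 66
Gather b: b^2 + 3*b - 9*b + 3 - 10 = b^2 - 6*b - 7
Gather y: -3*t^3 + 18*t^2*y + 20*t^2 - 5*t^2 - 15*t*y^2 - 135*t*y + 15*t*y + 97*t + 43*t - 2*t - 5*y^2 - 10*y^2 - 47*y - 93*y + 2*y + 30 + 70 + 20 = -3*t^3 + 15*t^2 + 138*t + y^2*(-15*t - 15) + y*(18*t^2 - 120*t - 138) + 120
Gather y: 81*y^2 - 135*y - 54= 81*y^2 - 135*y - 54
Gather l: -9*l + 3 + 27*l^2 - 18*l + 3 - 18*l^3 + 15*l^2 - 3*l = -18*l^3 + 42*l^2 - 30*l + 6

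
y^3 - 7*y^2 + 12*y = y*(y - 4)*(y - 3)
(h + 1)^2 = h^2 + 2*h + 1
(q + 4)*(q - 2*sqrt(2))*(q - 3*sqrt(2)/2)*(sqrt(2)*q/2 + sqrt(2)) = sqrt(2)*q^4/2 - 7*q^3/2 + 3*sqrt(2)*q^3 - 21*q^2 + 7*sqrt(2)*q^2 - 28*q + 18*sqrt(2)*q + 24*sqrt(2)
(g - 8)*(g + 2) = g^2 - 6*g - 16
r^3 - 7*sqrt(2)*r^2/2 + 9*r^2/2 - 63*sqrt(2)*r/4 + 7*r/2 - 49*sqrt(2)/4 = (r + 1)*(r + 7/2)*(r - 7*sqrt(2)/2)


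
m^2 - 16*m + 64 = (m - 8)^2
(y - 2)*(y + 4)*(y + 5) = y^3 + 7*y^2 + 2*y - 40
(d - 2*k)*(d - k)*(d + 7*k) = d^3 + 4*d^2*k - 19*d*k^2 + 14*k^3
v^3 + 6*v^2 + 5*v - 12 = (v - 1)*(v + 3)*(v + 4)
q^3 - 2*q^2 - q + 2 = (q - 2)*(q - 1)*(q + 1)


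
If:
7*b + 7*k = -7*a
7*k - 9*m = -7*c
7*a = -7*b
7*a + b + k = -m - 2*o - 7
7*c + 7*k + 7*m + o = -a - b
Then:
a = -31*o/96 - 7/6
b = 31*o/96 + 7/6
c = -9*o/112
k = 0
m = -o/16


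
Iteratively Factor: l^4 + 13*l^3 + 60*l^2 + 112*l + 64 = (l + 4)*(l^3 + 9*l^2 + 24*l + 16) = (l + 4)^2*(l^2 + 5*l + 4) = (l + 4)^3*(l + 1)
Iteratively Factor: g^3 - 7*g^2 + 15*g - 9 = (g - 3)*(g^2 - 4*g + 3) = (g - 3)*(g - 1)*(g - 3)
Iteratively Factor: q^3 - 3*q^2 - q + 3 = (q - 3)*(q^2 - 1) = (q - 3)*(q - 1)*(q + 1)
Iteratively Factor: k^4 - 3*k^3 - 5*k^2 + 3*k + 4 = (k + 1)*(k^3 - 4*k^2 - k + 4) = (k - 4)*(k + 1)*(k^2 - 1) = (k - 4)*(k - 1)*(k + 1)*(k + 1)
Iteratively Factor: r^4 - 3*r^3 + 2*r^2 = (r)*(r^3 - 3*r^2 + 2*r) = r*(r - 2)*(r^2 - r) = r^2*(r - 2)*(r - 1)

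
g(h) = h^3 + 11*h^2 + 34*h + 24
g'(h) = 3*h^2 + 22*h + 34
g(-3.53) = -2.94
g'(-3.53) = -6.28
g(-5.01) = 4.01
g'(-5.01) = -0.92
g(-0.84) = 2.61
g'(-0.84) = 17.64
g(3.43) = 310.39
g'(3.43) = 144.75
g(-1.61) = -6.40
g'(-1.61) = 6.36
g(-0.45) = 10.84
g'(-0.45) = 24.71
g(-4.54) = 2.79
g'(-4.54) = -4.05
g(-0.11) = 20.39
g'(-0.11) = 31.62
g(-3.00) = -6.00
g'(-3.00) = -5.00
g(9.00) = 1950.00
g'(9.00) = 475.00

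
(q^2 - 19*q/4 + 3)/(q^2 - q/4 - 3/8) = 2*(q - 4)/(2*q + 1)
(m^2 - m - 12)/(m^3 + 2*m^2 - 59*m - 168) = (m - 4)/(m^2 - m - 56)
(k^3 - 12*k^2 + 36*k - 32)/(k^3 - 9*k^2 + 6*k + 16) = (k - 2)/(k + 1)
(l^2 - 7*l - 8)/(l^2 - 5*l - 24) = (l + 1)/(l + 3)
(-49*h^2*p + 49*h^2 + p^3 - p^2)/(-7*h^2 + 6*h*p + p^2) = (-7*h*p + 7*h + p^2 - p)/(-h + p)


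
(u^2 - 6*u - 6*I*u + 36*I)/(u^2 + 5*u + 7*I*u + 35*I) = (u^2 - 6*u*(1 + I) + 36*I)/(u^2 + u*(5 + 7*I) + 35*I)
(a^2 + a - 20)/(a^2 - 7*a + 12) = (a + 5)/(a - 3)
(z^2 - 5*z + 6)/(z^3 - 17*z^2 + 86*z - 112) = (z - 3)/(z^2 - 15*z + 56)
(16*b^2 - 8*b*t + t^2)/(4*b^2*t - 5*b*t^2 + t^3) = (-4*b + t)/(t*(-b + t))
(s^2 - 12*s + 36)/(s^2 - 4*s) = (s^2 - 12*s + 36)/(s*(s - 4))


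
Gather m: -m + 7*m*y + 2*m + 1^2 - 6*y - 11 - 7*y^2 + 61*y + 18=m*(7*y + 1) - 7*y^2 + 55*y + 8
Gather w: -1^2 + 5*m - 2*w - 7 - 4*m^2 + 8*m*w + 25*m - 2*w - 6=-4*m^2 + 30*m + w*(8*m - 4) - 14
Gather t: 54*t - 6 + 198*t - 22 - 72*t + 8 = 180*t - 20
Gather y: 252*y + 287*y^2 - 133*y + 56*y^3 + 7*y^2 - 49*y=56*y^3 + 294*y^2 + 70*y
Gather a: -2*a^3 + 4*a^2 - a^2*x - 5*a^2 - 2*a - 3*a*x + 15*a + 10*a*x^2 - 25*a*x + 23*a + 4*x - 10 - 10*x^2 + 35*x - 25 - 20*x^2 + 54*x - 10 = -2*a^3 + a^2*(-x - 1) + a*(10*x^2 - 28*x + 36) - 30*x^2 + 93*x - 45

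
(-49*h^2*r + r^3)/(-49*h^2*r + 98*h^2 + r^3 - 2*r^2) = r/(r - 2)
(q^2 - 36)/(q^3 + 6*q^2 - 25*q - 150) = (q - 6)/(q^2 - 25)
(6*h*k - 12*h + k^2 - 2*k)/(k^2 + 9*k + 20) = (6*h*k - 12*h + k^2 - 2*k)/(k^2 + 9*k + 20)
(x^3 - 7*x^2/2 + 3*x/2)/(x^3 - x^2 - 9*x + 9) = x*(2*x - 1)/(2*(x^2 + 2*x - 3))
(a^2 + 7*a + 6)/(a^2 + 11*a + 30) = (a + 1)/(a + 5)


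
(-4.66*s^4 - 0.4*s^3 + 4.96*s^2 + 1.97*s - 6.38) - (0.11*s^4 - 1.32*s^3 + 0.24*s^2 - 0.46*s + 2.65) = -4.77*s^4 + 0.92*s^3 + 4.72*s^2 + 2.43*s - 9.03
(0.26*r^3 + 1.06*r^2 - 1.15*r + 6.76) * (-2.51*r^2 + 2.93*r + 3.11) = -0.6526*r^5 - 1.8988*r^4 + 6.8009*r^3 - 17.0405*r^2 + 16.2303*r + 21.0236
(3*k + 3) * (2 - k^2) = -3*k^3 - 3*k^2 + 6*k + 6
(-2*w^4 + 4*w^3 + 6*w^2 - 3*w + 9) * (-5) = 10*w^4 - 20*w^3 - 30*w^2 + 15*w - 45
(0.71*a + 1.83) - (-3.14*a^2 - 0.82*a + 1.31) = 3.14*a^2 + 1.53*a + 0.52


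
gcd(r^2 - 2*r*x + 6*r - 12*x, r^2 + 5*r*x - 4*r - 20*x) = 1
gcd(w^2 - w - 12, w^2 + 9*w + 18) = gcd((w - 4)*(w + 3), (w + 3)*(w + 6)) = w + 3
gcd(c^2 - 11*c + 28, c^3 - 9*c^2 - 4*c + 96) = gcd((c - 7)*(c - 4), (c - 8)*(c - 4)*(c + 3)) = c - 4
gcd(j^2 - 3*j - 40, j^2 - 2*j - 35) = j + 5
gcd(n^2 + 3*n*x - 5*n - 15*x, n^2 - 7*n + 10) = n - 5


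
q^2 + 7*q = q*(q + 7)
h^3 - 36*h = h*(h - 6)*(h + 6)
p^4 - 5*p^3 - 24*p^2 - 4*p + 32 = (p - 8)*(p - 1)*(p + 2)^2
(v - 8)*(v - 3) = v^2 - 11*v + 24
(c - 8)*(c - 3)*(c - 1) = c^3 - 12*c^2 + 35*c - 24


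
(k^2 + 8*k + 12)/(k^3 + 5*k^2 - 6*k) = (k + 2)/(k*(k - 1))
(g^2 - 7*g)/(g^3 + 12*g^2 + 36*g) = (g - 7)/(g^2 + 12*g + 36)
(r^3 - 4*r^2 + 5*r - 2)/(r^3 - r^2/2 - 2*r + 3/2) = 2*(r - 2)/(2*r + 3)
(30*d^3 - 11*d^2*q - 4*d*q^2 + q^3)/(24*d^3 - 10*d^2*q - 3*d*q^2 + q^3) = (-5*d + q)/(-4*d + q)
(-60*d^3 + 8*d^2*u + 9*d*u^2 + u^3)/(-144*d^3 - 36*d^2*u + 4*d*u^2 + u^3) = (-10*d^2 + 3*d*u + u^2)/(-24*d^2 - 2*d*u + u^2)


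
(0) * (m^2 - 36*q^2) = 0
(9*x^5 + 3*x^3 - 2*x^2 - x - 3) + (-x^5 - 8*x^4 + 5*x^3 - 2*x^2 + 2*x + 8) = 8*x^5 - 8*x^4 + 8*x^3 - 4*x^2 + x + 5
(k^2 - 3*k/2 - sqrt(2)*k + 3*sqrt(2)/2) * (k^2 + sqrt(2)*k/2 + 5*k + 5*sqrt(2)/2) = k^4 - sqrt(2)*k^3/2 + 7*k^3/2 - 17*k^2/2 - 7*sqrt(2)*k^2/4 - 7*k/2 + 15*sqrt(2)*k/4 + 15/2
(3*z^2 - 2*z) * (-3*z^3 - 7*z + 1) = -9*z^5 + 6*z^4 - 21*z^3 + 17*z^2 - 2*z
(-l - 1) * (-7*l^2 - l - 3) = 7*l^3 + 8*l^2 + 4*l + 3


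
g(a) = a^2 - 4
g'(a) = 2*a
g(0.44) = -3.81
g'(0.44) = 0.88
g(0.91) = -3.17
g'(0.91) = 1.82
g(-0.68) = -3.54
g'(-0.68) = -1.36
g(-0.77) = -3.41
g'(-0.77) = -1.54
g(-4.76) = 18.66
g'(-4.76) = -9.52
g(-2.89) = 4.35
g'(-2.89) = -5.78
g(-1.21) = -2.54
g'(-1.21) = -2.42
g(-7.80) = 56.84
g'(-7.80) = -15.60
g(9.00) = 77.00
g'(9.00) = 18.00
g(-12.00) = 140.00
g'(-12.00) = -24.00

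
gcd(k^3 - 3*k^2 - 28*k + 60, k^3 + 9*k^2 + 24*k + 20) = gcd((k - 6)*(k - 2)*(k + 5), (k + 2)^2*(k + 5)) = k + 5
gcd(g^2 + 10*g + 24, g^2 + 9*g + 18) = g + 6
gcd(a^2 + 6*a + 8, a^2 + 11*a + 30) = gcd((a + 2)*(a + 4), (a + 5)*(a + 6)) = 1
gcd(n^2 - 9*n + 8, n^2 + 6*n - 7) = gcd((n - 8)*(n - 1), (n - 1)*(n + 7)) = n - 1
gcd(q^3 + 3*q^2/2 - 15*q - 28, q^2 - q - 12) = q - 4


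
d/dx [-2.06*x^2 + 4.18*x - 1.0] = 4.18 - 4.12*x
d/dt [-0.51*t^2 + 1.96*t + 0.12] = 1.96 - 1.02*t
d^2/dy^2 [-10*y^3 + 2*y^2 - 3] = 4 - 60*y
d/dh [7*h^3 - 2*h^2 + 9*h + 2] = 21*h^2 - 4*h + 9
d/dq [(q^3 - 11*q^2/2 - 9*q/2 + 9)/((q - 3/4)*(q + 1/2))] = 4*(16*q^4 - 8*q^3 + 76*q^2 - 222*q + 63)/(64*q^4 - 32*q^3 - 44*q^2 + 12*q + 9)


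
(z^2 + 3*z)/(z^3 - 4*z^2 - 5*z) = (z + 3)/(z^2 - 4*z - 5)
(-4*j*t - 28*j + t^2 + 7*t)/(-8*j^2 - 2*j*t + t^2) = (t + 7)/(2*j + t)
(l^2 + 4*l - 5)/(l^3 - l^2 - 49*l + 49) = (l + 5)/(l^2 - 49)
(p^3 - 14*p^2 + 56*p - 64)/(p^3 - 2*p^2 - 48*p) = (p^2 - 6*p + 8)/(p*(p + 6))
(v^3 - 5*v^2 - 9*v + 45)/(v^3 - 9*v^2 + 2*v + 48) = (v^2 - 2*v - 15)/(v^2 - 6*v - 16)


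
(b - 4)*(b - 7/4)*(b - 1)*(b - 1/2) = b^4 - 29*b^3/4 + 129*b^2/8 - 107*b/8 + 7/2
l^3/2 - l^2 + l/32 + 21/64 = (l/2 + 1/4)*(l - 7/4)*(l - 3/4)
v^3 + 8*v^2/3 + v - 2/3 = (v - 1/3)*(v + 1)*(v + 2)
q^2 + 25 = (q - 5*I)*(q + 5*I)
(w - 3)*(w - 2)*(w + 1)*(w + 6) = w^4 + 2*w^3 - 23*w^2 + 12*w + 36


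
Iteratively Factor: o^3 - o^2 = (o)*(o^2 - o) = o*(o - 1)*(o)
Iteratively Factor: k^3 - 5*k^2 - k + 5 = (k - 5)*(k^2 - 1) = (k - 5)*(k + 1)*(k - 1)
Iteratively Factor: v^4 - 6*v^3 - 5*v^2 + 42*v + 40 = (v + 1)*(v^3 - 7*v^2 + 2*v + 40) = (v - 5)*(v + 1)*(v^2 - 2*v - 8) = (v - 5)*(v - 4)*(v + 1)*(v + 2)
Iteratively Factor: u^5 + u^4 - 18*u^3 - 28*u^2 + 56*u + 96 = (u + 2)*(u^4 - u^3 - 16*u^2 + 4*u + 48) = (u + 2)*(u + 3)*(u^3 - 4*u^2 - 4*u + 16) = (u - 4)*(u + 2)*(u + 3)*(u^2 - 4) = (u - 4)*(u - 2)*(u + 2)*(u + 3)*(u + 2)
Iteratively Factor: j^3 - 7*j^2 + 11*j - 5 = (j - 1)*(j^2 - 6*j + 5) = (j - 5)*(j - 1)*(j - 1)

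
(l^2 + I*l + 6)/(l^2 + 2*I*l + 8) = (l + 3*I)/(l + 4*I)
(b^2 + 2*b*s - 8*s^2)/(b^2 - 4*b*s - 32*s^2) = (-b + 2*s)/(-b + 8*s)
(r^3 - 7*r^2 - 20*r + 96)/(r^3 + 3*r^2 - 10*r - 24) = (r - 8)/(r + 2)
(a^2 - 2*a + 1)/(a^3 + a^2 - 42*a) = (a^2 - 2*a + 1)/(a*(a^2 + a - 42))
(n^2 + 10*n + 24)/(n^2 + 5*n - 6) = (n + 4)/(n - 1)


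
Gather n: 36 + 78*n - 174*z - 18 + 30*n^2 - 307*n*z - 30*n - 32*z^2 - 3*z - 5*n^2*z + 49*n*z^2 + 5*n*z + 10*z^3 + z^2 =n^2*(30 - 5*z) + n*(49*z^2 - 302*z + 48) + 10*z^3 - 31*z^2 - 177*z + 18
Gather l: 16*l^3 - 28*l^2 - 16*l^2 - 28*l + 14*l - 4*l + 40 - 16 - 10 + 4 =16*l^3 - 44*l^2 - 18*l + 18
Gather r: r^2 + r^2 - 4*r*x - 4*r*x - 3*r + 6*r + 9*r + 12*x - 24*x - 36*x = 2*r^2 + r*(12 - 8*x) - 48*x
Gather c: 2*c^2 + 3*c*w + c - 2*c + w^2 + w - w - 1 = 2*c^2 + c*(3*w - 1) + w^2 - 1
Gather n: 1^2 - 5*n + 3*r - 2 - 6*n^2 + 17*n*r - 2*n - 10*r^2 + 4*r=-6*n^2 + n*(17*r - 7) - 10*r^2 + 7*r - 1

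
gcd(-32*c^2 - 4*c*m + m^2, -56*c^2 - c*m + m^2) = 8*c - m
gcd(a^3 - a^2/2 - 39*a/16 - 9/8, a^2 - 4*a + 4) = a - 2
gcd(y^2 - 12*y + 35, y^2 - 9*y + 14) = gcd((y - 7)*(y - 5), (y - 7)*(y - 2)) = y - 7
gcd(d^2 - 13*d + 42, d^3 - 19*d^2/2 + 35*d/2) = d - 7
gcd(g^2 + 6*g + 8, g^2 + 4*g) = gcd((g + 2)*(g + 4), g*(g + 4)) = g + 4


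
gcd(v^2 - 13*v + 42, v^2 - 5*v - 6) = v - 6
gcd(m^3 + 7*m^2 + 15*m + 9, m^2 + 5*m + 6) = m + 3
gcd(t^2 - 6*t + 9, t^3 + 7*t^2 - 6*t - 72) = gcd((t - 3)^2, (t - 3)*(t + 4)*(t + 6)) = t - 3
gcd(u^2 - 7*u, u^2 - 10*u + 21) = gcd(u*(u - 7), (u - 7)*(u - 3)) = u - 7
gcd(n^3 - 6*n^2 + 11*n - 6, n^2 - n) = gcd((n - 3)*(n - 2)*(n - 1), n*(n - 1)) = n - 1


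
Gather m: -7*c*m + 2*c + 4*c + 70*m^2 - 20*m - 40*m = 6*c + 70*m^2 + m*(-7*c - 60)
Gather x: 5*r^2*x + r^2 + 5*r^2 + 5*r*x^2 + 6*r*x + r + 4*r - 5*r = 6*r^2 + 5*r*x^2 + x*(5*r^2 + 6*r)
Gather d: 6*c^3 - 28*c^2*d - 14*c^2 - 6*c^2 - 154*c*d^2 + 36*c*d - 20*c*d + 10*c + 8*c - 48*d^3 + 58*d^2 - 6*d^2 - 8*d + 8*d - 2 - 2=6*c^3 - 20*c^2 + 18*c - 48*d^3 + d^2*(52 - 154*c) + d*(-28*c^2 + 16*c) - 4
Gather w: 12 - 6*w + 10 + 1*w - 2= 20 - 5*w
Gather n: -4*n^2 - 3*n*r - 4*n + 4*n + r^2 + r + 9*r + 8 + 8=-4*n^2 - 3*n*r + r^2 + 10*r + 16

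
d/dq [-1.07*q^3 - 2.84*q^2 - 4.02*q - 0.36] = -3.21*q^2 - 5.68*q - 4.02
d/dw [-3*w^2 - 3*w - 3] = -6*w - 3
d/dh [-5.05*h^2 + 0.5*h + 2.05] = 0.5 - 10.1*h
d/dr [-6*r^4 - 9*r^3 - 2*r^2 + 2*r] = -24*r^3 - 27*r^2 - 4*r + 2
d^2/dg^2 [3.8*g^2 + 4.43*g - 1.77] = 7.60000000000000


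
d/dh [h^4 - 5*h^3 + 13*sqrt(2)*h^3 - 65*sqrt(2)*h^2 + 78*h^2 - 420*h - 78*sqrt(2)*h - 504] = 4*h^3 - 15*h^2 + 39*sqrt(2)*h^2 - 130*sqrt(2)*h + 156*h - 420 - 78*sqrt(2)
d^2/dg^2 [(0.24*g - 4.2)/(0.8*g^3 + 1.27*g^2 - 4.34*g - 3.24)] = (0.9216*g^5 - 30.79296*g^4 - 65.834448*g^3 + 54.31428*g^2 + 79.504272*g - 199.532928)/(0.512*g^9 + 2.4384*g^8 - 4.46184*g^7 - 30.629057*g^6 + 4.454442*g^5 + 123.581928*g^4 + 50.597128*g^3 - 143.086176*g^2 - 136.678752*g - 34.012224)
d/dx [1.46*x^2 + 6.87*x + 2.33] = 2.92*x + 6.87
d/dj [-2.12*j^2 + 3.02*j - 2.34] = 3.02 - 4.24*j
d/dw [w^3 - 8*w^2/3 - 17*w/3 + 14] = 3*w^2 - 16*w/3 - 17/3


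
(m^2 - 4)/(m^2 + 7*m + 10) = (m - 2)/(m + 5)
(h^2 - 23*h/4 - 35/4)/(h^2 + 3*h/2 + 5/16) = 4*(h - 7)/(4*h + 1)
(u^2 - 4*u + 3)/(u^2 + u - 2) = (u - 3)/(u + 2)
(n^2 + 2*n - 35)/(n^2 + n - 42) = (n - 5)/(n - 6)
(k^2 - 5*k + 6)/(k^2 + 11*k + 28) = (k^2 - 5*k + 6)/(k^2 + 11*k + 28)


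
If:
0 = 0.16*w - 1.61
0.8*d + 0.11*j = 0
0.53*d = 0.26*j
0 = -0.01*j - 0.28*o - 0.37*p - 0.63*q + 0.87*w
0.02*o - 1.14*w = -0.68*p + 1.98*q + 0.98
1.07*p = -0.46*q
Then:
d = 0.00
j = 0.00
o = 39.89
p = 2.20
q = -5.13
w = 10.06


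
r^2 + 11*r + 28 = (r + 4)*(r + 7)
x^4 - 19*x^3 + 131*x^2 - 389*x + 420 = (x - 7)*(x - 5)*(x - 4)*(x - 3)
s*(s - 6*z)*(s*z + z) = s^3*z - 6*s^2*z^2 + s^2*z - 6*s*z^2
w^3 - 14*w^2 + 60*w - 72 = (w - 6)^2*(w - 2)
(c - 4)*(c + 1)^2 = c^3 - 2*c^2 - 7*c - 4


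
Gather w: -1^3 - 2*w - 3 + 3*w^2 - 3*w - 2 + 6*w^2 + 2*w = 9*w^2 - 3*w - 6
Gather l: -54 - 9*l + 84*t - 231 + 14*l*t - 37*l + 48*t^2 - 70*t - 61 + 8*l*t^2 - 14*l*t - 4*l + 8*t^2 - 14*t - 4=l*(8*t^2 - 50) + 56*t^2 - 350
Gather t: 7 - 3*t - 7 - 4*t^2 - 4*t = -4*t^2 - 7*t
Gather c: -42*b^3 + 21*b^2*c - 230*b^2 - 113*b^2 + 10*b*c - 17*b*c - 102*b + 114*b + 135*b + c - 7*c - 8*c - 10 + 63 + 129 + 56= -42*b^3 - 343*b^2 + 147*b + c*(21*b^2 - 7*b - 14) + 238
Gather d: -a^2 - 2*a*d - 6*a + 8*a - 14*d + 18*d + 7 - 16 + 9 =-a^2 + 2*a + d*(4 - 2*a)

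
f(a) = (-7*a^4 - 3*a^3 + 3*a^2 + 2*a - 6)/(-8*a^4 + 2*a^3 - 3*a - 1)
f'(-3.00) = -0.05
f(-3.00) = 0.68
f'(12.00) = 0.00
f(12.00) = 0.92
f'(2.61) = -0.03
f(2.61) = 1.04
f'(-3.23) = -0.05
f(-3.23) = 0.69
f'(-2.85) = -0.06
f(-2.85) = 0.67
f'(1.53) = -0.00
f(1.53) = 1.07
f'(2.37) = -0.03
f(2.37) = 1.05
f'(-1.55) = 0.12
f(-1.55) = 0.62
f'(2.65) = -0.03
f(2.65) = 1.04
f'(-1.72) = 0.02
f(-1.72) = 0.61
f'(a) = (32*a^3 - 6*a^2 + 3)*(-7*a^4 - 3*a^3 + 3*a^2 + 2*a - 6)/(-8*a^4 + 2*a^3 - 3*a - 1)^2 + (-28*a^3 - 9*a^2 + 6*a + 2)/(-8*a^4 + 2*a^3 - 3*a - 1) = (-38*a^6 + 48*a^5 + 105*a^4 - 154*a^3 + 36*a^2 - 6*a - 20)/(64*a^8 - 32*a^7 + 4*a^6 + 48*a^5 + 4*a^4 - 4*a^3 + 9*a^2 + 6*a + 1)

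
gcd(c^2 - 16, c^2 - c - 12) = c - 4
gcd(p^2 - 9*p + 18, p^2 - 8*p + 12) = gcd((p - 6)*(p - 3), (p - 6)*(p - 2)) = p - 6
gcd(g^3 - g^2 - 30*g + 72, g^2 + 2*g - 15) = g - 3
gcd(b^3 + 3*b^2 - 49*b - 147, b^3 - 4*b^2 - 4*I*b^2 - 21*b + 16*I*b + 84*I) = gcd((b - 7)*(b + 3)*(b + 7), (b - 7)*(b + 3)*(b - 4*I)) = b^2 - 4*b - 21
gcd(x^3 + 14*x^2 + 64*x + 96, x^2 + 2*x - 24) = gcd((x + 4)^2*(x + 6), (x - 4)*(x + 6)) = x + 6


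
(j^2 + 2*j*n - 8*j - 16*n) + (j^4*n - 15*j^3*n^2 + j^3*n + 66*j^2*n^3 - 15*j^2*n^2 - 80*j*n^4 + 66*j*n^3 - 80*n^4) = j^4*n - 15*j^3*n^2 + j^3*n + 66*j^2*n^3 - 15*j^2*n^2 + j^2 - 80*j*n^4 + 66*j*n^3 + 2*j*n - 8*j - 80*n^4 - 16*n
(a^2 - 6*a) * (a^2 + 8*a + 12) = a^4 + 2*a^3 - 36*a^2 - 72*a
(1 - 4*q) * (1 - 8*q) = 32*q^2 - 12*q + 1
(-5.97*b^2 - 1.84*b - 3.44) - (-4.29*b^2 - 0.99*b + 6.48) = -1.68*b^2 - 0.85*b - 9.92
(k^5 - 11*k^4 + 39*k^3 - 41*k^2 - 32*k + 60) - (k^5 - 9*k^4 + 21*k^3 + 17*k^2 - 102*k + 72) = -2*k^4 + 18*k^3 - 58*k^2 + 70*k - 12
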